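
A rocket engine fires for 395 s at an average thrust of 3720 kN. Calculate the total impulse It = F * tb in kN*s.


It = 3720 * 395 = 1469400 kN*s

1469400 kN*s


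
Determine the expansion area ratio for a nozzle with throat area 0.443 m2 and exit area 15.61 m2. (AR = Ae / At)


AR = 15.61 / 0.443 = 35.2

35.2


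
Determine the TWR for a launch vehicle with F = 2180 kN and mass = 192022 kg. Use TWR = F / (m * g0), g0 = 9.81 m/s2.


TWR = 2180000 / (192022 * 9.81) = 1.16

1.16


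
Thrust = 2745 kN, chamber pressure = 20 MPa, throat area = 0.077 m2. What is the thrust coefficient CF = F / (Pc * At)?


CF = 2745000 / (20e6 * 0.077) = 1.78

1.78


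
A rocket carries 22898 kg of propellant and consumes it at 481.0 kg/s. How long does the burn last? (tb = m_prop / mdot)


tb = 22898 / 481.0 = 47.6 s

47.6 s


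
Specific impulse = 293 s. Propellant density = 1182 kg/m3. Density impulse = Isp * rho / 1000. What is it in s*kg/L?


rho*Isp = 293 * 1182 / 1000 = 346 s*kg/L

346 s*kg/L


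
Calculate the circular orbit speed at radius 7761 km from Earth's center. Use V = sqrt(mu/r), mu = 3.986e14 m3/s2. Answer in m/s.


V = sqrt(3.986e14 / 7761000) = 7167 m/s

7167 m/s


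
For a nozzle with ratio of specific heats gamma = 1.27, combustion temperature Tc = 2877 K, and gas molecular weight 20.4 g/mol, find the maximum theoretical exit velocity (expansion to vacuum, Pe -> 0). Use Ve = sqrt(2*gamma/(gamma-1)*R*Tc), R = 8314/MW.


R = 8314 / 20.4 = 407.55 J/(kg.K)
Ve = sqrt(2 * 1.27 / (1.27 - 1) * 407.55 * 2877) = 3321 m/s

3321 m/s


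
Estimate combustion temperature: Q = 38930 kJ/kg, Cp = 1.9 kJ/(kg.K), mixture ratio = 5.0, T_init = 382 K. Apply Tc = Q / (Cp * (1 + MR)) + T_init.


Tc = 38930 / (1.9 * (1 + 5.0)) + 382 = 3797 K

3797 K


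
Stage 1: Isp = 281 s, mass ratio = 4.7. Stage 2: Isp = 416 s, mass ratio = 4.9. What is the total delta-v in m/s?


dV1 = 281 * 9.81 * ln(4.7) = 4266.0 m/s
dV2 = 416 * 9.81 * ln(4.9) = 6485.6 m/s
Total dV = 4266.0 + 6485.6 = 10751.6 m/s ~ 10752 m/s

10752 m/s


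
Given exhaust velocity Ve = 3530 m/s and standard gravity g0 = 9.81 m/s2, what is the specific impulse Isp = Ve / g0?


Isp = Ve / g0 = 3530 / 9.81 = 359.8 s

359.8 s


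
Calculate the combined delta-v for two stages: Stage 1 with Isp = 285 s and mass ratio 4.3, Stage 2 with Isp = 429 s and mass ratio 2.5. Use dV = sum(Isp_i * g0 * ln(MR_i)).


dV1 = 285 * 9.81 * ln(4.3) = 4078.1 m/s
dV2 = 429 * 9.81 * ln(2.5) = 3856.2 m/s
Total dV = 4078.1 + 3856.2 = 7934.3 m/s ~ 7934 m/s

7934 m/s


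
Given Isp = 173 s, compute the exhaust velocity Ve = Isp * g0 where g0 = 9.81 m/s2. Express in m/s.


Ve = Isp * g0 = 173 * 9.81 = 1697.1 m/s

1697.1 m/s


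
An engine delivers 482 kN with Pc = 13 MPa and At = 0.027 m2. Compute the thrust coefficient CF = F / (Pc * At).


CF = 482000 / (13e6 * 0.027) = 1.37

1.37


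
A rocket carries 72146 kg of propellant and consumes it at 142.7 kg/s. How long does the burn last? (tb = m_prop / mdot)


tb = 72146 / 142.7 = 505.6 s

505.6 s


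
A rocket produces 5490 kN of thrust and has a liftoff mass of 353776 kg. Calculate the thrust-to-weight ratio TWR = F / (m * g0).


TWR = 5490000 / (353776 * 9.81) = 1.58

1.58


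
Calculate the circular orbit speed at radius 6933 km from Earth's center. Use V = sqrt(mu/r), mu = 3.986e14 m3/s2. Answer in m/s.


V = sqrt(3.986e14 / 6933000) = 7582 m/s

7582 m/s


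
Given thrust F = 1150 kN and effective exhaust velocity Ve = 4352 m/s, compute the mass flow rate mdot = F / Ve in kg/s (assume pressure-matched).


mdot = F / Ve = 1150000 / 4352 = 264.2 kg/s

264.2 kg/s


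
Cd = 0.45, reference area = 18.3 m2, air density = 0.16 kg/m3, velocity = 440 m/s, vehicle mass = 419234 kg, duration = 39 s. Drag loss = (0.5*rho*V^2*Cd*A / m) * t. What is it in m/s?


D = 0.5 * 0.16 * 440^2 * 0.45 * 18.3 = 127543.68 N
a = 127543.68 / 419234 = 0.3042 m/s2
dV = 0.3042 * 39 = 11.9 m/s

11.9 m/s


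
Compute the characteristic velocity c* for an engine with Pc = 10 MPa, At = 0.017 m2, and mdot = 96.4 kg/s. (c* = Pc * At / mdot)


c* = 10e6 * 0.017 / 96.4 = 1763 m/s

1763 m/s


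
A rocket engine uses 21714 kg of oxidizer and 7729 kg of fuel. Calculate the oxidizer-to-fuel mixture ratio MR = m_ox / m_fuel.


MR = 21714 / 7729 = 2.81

2.81


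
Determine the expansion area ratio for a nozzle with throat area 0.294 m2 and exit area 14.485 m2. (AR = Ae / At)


AR = 14.485 / 0.294 = 49.3

49.3


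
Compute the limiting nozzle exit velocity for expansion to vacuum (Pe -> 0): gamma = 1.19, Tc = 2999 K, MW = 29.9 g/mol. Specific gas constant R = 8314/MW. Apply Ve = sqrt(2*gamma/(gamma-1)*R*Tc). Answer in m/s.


R = 8314 / 29.9 = 278.06 J/(kg.K)
Ve = sqrt(2 * 1.19 / (1.19 - 1) * 278.06 * 2999) = 3232 m/s

3232 m/s


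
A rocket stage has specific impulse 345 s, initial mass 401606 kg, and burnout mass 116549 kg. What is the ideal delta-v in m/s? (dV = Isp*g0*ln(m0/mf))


Ve = 345 * 9.81 = 3384.45 m/s
dV = 3384.45 * ln(401606/116549) = 4187 m/s

4187 m/s


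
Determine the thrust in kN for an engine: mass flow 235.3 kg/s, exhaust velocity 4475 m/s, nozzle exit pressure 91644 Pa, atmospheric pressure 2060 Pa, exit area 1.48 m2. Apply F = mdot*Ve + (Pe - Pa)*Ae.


F = 235.3 * 4475 + (91644 - 2060) * 1.48 = 1.1856e+06 N = 1185.6 kN

1185.6 kN


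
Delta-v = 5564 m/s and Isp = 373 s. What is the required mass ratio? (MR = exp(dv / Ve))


Ve = 373 * 9.81 = 3659.13 m/s
MR = exp(5564 / 3659.13) = 4.575

4.575


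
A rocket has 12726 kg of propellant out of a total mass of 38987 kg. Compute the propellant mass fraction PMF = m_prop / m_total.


PMF = 12726 / 38987 = 0.326

0.326


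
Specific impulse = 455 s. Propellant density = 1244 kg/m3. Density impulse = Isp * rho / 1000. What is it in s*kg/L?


rho*Isp = 455 * 1244 / 1000 = 566 s*kg/L

566 s*kg/L


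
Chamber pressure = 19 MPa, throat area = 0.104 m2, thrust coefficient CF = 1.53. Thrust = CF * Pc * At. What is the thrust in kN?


F = 1.53 * 19e6 * 0.104 = 3.0233e+06 N = 3023.3 kN

3023.3 kN


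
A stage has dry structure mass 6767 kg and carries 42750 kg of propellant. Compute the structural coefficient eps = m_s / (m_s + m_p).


eps = 6767 / (6767 + 42750) = 0.1367

0.1367


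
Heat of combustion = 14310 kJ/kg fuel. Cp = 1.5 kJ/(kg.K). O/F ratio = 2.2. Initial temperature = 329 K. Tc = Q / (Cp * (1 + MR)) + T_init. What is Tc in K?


Tc = 14310 / (1.5 * (1 + 2.2)) + 329 = 3310 K

3310 K


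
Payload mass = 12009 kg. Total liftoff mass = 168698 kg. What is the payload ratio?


PR = 12009 / 168698 = 0.0712

0.0712


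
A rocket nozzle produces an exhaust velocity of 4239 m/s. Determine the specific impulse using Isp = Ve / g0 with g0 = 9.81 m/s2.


Isp = Ve / g0 = 4239 / 9.81 = 432.1 s

432.1 s


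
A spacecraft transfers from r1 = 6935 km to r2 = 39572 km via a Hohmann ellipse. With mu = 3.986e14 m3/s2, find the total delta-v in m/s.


V1 = sqrt(mu/r1) = 7581.33 m/s
dV1 = V1*(sqrt(2*r2/(r1+r2)) - 1) = 2308.65 m/s
V2 = sqrt(mu/r2) = 3173.76 m/s
dV2 = V2*(1 - sqrt(2*r1/(r1+r2))) = 1440.54 m/s
Total dV = 3749 m/s

3749 m/s


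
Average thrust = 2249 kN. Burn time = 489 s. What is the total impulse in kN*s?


It = 2249 * 489 = 1099761 kN*s

1099761 kN*s


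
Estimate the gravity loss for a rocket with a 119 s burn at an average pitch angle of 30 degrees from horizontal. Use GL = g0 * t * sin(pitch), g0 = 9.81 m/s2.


GL = 9.81 * 119 * sin(30 deg) = 584 m/s

584 m/s


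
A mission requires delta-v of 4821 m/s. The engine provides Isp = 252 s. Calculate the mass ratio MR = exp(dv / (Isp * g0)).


Ve = 252 * 9.81 = 2472.12 m/s
MR = exp(4821 / 2472.12) = 7.03

7.03


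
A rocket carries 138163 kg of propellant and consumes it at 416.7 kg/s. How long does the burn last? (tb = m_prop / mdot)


tb = 138163 / 416.7 = 331.6 s

331.6 s


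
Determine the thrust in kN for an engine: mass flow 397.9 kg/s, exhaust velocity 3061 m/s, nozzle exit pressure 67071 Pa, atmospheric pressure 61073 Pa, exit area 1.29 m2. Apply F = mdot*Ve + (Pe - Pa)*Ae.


F = 397.9 * 3061 + (67071 - 61073) * 1.29 = 1.2257e+06 N = 1225.7 kN

1225.7 kN


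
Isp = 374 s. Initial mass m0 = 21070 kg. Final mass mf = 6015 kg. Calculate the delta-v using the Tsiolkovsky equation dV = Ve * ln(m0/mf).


Ve = 374 * 9.81 = 3668.94 m/s
dV = 3668.94 * ln(21070/6015) = 4599 m/s

4599 m/s


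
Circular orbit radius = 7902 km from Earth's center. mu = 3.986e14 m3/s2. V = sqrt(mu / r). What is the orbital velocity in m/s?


V = sqrt(3.986e14 / 7902000) = 7102 m/s

7102 m/s


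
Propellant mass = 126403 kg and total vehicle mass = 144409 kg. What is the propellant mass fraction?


PMF = 126403 / 144409 = 0.875

0.875


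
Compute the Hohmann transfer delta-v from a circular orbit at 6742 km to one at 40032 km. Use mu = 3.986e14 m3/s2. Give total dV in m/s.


V1 = sqrt(mu/r1) = 7689.08 m/s
dV1 = V1*(sqrt(2*r2/(r1+r2)) - 1) = 2370.75 m/s
V2 = sqrt(mu/r2) = 3155.48 m/s
dV2 = V2*(1 - sqrt(2*r1/(r1+r2))) = 1461.25 m/s
Total dV = 3832 m/s

3832 m/s


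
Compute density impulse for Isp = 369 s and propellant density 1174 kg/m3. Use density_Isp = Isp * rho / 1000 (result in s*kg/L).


rho*Isp = 369 * 1174 / 1000 = 433 s*kg/L

433 s*kg/L


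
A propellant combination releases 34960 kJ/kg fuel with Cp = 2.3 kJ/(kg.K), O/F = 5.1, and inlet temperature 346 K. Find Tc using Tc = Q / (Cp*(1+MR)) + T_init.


Tc = 34960 / (2.3 * (1 + 5.1)) + 346 = 2838 K

2838 K


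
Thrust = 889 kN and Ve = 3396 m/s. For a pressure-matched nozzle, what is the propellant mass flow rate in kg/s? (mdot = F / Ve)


mdot = F / Ve = 889000 / 3396 = 261.8 kg/s

261.8 kg/s


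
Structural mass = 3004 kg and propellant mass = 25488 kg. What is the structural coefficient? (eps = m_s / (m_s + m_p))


eps = 3004 / (3004 + 25488) = 0.1054

0.1054


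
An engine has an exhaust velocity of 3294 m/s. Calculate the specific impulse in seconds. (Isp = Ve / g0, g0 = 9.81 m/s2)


Isp = Ve / g0 = 3294 / 9.81 = 335.8 s

335.8 s


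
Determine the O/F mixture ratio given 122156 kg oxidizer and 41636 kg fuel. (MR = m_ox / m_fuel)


MR = 122156 / 41636 = 2.93

2.93


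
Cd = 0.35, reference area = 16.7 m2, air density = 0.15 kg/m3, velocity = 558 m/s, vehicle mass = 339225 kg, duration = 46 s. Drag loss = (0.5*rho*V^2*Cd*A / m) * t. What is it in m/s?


D = 0.5 * 0.15 * 558^2 * 0.35 * 16.7 = 136494.19 N
a = 136494.19 / 339225 = 0.4024 m/s2
dV = 0.4024 * 46 = 18.5 m/s

18.5 m/s


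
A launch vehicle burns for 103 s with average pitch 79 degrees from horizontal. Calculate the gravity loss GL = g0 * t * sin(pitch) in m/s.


GL = 9.81 * 103 * sin(79 deg) = 992 m/s

992 m/s


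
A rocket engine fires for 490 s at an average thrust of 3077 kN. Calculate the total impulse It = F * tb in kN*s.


It = 3077 * 490 = 1507730 kN*s

1507730 kN*s


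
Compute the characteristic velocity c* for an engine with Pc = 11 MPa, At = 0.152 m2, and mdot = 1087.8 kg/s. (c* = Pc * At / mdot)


c* = 11e6 * 0.152 / 1087.8 = 1537 m/s

1537 m/s


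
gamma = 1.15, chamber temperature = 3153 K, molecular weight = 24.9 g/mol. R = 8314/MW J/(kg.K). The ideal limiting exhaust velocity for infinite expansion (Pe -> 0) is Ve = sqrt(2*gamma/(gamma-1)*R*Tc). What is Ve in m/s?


R = 8314 / 24.9 = 333.9 J/(kg.K)
Ve = sqrt(2 * 1.15 / (1.15 - 1) * 333.9 * 3153) = 4018 m/s

4018 m/s


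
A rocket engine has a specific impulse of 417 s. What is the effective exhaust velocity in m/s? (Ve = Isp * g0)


Ve = Isp * g0 = 417 * 9.81 = 4090.8 m/s

4090.8 m/s


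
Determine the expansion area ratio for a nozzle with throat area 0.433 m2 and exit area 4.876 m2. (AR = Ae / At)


AR = 4.876 / 0.433 = 11.3

11.3


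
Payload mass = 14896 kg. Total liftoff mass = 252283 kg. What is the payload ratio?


PR = 14896 / 252283 = 0.059

0.059


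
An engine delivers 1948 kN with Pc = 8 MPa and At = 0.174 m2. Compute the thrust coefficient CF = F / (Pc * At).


CF = 1948000 / (8e6 * 0.174) = 1.4

1.4


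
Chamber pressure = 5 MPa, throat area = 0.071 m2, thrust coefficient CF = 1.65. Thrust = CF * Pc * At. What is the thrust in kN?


F = 1.65 * 5e6 * 0.071 = 585750.0 N = 585.8 kN

585.8 kN


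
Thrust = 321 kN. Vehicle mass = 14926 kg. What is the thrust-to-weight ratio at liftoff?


TWR = 321000 / (14926 * 9.81) = 2.19

2.19


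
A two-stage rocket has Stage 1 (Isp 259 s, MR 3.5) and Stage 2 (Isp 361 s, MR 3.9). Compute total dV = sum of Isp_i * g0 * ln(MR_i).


dV1 = 259 * 9.81 * ln(3.5) = 3183.0 m/s
dV2 = 361 * 9.81 * ln(3.9) = 4819.8 m/s
Total dV = 3183.0 + 4819.8 = 8002.8 m/s ~ 8003 m/s

8003 m/s


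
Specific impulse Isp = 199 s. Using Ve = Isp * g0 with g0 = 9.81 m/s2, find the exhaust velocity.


Ve = Isp * g0 = 199 * 9.81 = 1952.2 m/s

1952.2 m/s


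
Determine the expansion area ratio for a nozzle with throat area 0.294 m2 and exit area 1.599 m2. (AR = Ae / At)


AR = 1.599 / 0.294 = 5.4

5.4


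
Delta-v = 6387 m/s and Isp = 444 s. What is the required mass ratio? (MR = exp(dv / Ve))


Ve = 444 * 9.81 = 4355.64 m/s
MR = exp(6387 / 4355.64) = 4.333

4.333


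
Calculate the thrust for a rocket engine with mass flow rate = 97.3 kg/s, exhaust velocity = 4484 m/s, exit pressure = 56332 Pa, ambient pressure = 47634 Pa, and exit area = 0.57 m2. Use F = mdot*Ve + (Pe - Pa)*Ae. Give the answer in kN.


F = 97.3 * 4484 + (56332 - 47634) * 0.57 = 441251.0 N = 441.3 kN

441.3 kN


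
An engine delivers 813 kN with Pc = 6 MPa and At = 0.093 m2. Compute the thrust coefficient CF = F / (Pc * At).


CF = 813000 / (6e6 * 0.093) = 1.46

1.46


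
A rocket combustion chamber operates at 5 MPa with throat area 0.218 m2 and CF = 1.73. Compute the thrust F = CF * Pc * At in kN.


F = 1.73 * 5e6 * 0.218 = 1.8857e+06 N = 1885.7 kN

1885.7 kN


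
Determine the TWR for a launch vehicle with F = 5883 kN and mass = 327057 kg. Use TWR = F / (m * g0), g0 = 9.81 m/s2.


TWR = 5883000 / (327057 * 9.81) = 1.83

1.83


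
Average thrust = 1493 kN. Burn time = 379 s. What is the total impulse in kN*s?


It = 1493 * 379 = 565847 kN*s

565847 kN*s


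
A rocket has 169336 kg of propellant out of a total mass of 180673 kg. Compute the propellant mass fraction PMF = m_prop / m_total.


PMF = 169336 / 180673 = 0.937

0.937


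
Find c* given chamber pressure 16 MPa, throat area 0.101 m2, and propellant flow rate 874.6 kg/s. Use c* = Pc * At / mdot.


c* = 16e6 * 0.101 / 874.6 = 1848 m/s

1848 m/s


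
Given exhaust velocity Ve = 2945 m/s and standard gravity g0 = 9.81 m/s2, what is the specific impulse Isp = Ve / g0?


Isp = Ve / g0 = 2945 / 9.81 = 300.2 s

300.2 s


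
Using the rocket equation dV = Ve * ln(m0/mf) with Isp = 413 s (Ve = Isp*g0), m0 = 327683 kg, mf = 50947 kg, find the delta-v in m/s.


Ve = 413 * 9.81 = 4051.53 m/s
dV = 4051.53 * ln(327683/50947) = 7541 m/s

7541 m/s


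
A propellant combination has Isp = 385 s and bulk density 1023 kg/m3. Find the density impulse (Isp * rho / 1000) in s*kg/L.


rho*Isp = 385 * 1023 / 1000 = 394 s*kg/L

394 s*kg/L


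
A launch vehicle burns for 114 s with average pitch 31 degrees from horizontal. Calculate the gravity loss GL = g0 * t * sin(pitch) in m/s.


GL = 9.81 * 114 * sin(31 deg) = 576 m/s

576 m/s


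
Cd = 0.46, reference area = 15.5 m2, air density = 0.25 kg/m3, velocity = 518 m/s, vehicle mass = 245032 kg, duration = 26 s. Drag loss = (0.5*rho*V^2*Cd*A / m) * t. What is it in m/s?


D = 0.5 * 0.25 * 518^2 * 0.46 * 15.5 = 239143.77 N
a = 239143.77 / 245032 = 0.976 m/s2
dV = 0.976 * 26 = 25.4 m/s

25.4 m/s


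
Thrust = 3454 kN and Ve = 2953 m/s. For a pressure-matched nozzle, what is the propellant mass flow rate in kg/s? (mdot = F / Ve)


mdot = F / Ve = 3454000 / 2953 = 1169.7 kg/s

1169.7 kg/s


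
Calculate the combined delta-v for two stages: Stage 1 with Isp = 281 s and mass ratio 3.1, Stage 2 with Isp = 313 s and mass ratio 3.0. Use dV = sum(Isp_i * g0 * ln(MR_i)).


dV1 = 281 * 9.81 * ln(3.1) = 3118.8 m/s
dV2 = 313 * 9.81 * ln(3.0) = 3373.3 m/s
Total dV = 3118.8 + 3373.3 = 6492.1 m/s ~ 6492 m/s

6492 m/s


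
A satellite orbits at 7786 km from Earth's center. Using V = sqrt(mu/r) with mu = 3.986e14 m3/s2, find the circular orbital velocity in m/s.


V = sqrt(3.986e14 / 7786000) = 7155 m/s

7155 m/s


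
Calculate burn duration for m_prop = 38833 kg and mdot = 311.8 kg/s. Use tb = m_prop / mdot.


tb = 38833 / 311.8 = 124.5 s

124.5 s


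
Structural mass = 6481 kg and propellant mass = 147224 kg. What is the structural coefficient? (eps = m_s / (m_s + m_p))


eps = 6481 / (6481 + 147224) = 0.0422

0.0422


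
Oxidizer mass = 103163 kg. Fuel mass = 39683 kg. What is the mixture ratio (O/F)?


MR = 103163 / 39683 = 2.6

2.6


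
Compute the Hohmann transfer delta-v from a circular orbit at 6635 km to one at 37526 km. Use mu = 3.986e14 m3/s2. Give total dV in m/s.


V1 = sqrt(mu/r1) = 7750.83 m/s
dV1 = V1*(sqrt(2*r2/(r1+r2)) - 1) = 2353.56 m/s
V2 = sqrt(mu/r2) = 3259.14 m/s
dV2 = V2*(1 - sqrt(2*r1/(r1+r2))) = 1472.57 m/s
Total dV = 3826 m/s

3826 m/s


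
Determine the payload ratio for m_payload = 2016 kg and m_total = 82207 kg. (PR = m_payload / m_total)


PR = 2016 / 82207 = 0.0245

0.0245


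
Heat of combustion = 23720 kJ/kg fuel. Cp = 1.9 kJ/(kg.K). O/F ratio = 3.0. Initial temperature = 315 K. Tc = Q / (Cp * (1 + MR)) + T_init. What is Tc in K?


Tc = 23720 / (1.9 * (1 + 3.0)) + 315 = 3436 K

3436 K


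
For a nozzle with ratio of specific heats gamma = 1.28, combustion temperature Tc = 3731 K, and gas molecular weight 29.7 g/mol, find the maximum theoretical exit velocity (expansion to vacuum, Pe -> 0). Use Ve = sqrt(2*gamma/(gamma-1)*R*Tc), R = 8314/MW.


R = 8314 / 29.7 = 279.93 J/(kg.K)
Ve = sqrt(2 * 1.28 / (1.28 - 1) * 279.93 * 3731) = 3090 m/s

3090 m/s


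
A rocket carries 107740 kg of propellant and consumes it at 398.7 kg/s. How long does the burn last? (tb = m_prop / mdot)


tb = 107740 / 398.7 = 270.2 s

270.2 s


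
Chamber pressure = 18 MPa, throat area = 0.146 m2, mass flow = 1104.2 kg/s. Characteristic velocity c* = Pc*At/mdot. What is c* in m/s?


c* = 18e6 * 0.146 / 1104.2 = 2380 m/s

2380 m/s


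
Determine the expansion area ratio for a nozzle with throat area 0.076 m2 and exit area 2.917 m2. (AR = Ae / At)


AR = 2.917 / 0.076 = 38.4

38.4


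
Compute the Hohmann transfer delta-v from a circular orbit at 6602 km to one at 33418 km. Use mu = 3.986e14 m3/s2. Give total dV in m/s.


V1 = sqrt(mu/r1) = 7770.18 m/s
dV1 = V1*(sqrt(2*r2/(r1+r2)) - 1) = 2271.3 m/s
V2 = sqrt(mu/r2) = 3453.65 m/s
dV2 = V2*(1 - sqrt(2*r1/(r1+r2))) = 1469.87 m/s
Total dV = 3741 m/s

3741 m/s


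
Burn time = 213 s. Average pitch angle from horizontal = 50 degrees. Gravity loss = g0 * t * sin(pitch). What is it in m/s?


GL = 9.81 * 213 * sin(50 deg) = 1601 m/s

1601 m/s


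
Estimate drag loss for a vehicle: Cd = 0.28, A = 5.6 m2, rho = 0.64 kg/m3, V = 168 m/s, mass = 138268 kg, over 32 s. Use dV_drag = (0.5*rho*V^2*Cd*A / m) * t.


D = 0.5 * 0.64 * 168^2 * 0.28 * 5.6 = 14161.67 N
a = 14161.67 / 138268 = 0.1024 m/s2
dV = 0.1024 * 32 = 3.3 m/s

3.3 m/s


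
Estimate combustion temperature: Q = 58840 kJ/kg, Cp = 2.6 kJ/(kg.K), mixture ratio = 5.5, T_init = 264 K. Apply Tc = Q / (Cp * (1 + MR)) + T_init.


Tc = 58840 / (2.6 * (1 + 5.5)) + 264 = 3746 K

3746 K


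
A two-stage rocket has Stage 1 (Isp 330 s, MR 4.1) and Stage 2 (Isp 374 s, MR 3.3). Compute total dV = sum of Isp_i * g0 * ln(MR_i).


dV1 = 330 * 9.81 * ln(4.1) = 4567.8 m/s
dV2 = 374 * 9.81 * ln(3.3) = 4380.4 m/s
Total dV = 4567.8 + 4380.4 = 8948.2 m/s ~ 8948 m/s

8948 m/s


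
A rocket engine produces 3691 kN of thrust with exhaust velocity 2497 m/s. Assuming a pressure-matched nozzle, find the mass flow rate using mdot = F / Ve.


mdot = F / Ve = 3691000 / 2497 = 1478.2 kg/s

1478.2 kg/s


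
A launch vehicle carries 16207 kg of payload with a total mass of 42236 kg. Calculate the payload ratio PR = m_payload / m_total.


PR = 16207 / 42236 = 0.3837

0.3837


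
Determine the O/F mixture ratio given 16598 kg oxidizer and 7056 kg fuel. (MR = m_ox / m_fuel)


MR = 16598 / 7056 = 2.35

2.35


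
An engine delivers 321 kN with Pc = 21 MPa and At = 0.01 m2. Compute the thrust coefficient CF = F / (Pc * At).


CF = 321000 / (21e6 * 0.01) = 1.53

1.53


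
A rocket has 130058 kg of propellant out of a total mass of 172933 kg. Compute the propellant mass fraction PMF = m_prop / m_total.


PMF = 130058 / 172933 = 0.752

0.752


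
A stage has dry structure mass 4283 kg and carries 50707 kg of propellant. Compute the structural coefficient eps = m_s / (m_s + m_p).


eps = 4283 / (4283 + 50707) = 0.0779

0.0779


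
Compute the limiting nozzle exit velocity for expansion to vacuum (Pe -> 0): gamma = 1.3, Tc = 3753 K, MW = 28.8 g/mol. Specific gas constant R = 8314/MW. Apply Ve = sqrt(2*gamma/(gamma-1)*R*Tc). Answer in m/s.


R = 8314 / 28.8 = 288.68 J/(kg.K)
Ve = sqrt(2 * 1.3 / (1.3 - 1) * 288.68 * 3753) = 3064 m/s

3064 m/s


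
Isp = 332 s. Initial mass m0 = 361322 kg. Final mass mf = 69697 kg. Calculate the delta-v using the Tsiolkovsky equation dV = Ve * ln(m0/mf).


Ve = 332 * 9.81 = 3256.92 m/s
dV = 3256.92 * ln(361322/69697) = 5360 m/s

5360 m/s


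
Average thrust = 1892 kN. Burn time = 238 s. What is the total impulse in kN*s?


It = 1892 * 238 = 450296 kN*s

450296 kN*s


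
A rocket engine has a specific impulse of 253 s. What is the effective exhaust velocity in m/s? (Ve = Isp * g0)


Ve = Isp * g0 = 253 * 9.81 = 2481.9 m/s

2481.9 m/s


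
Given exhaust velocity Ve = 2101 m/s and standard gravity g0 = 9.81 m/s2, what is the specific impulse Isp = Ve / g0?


Isp = Ve / g0 = 2101 / 9.81 = 214.2 s

214.2 s


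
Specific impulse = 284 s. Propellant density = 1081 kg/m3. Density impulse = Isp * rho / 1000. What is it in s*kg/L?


rho*Isp = 284 * 1081 / 1000 = 307 s*kg/L

307 s*kg/L


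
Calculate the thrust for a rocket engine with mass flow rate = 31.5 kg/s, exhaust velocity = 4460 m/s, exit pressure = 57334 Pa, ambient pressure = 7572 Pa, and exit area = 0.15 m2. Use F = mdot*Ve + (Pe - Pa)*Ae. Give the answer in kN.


F = 31.5 * 4460 + (57334 - 7572) * 0.15 = 147954.0 N = 148.0 kN

148.0 kN


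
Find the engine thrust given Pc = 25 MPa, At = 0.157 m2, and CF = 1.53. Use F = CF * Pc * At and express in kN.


F = 1.53 * 25e6 * 0.157 = 6.0052e+06 N = 6005.2 kN

6005.2 kN


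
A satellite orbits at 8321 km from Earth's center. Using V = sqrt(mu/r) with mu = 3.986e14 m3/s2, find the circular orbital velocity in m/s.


V = sqrt(3.986e14 / 8321000) = 6921 m/s

6921 m/s


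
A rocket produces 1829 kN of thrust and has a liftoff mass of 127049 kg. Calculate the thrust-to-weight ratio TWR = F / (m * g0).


TWR = 1829000 / (127049 * 9.81) = 1.47

1.47


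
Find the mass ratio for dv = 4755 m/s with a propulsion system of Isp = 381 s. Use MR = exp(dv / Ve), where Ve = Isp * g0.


Ve = 381 * 9.81 = 3737.61 m/s
MR = exp(4755 / 3737.61) = 3.569

3.569


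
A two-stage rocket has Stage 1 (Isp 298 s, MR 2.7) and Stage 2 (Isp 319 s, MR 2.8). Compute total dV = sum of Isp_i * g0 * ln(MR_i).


dV1 = 298 * 9.81 * ln(2.7) = 2903.7 m/s
dV2 = 319 * 9.81 * ln(2.8) = 3222.1 m/s
Total dV = 2903.7 + 3222.1 = 6125.8 m/s ~ 6126 m/s

6126 m/s


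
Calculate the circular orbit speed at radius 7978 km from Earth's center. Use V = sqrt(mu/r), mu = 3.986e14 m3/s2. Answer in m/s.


V = sqrt(3.986e14 / 7978000) = 7068 m/s

7068 m/s


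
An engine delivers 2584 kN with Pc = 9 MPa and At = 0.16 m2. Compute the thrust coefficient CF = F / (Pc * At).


CF = 2584000 / (9e6 * 0.16) = 1.79

1.79


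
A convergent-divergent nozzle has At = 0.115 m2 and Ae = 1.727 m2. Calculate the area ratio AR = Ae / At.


AR = 1.727 / 0.115 = 15.0

15.0


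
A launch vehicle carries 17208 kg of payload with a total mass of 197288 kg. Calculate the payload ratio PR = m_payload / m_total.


PR = 17208 / 197288 = 0.0872

0.0872


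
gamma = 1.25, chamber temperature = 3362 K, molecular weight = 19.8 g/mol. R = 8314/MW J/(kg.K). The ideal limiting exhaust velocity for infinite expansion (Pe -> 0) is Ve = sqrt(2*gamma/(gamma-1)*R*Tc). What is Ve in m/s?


R = 8314 / 19.8 = 419.9 J/(kg.K)
Ve = sqrt(2 * 1.25 / (1.25 - 1) * 419.9 * 3362) = 3757 m/s

3757 m/s


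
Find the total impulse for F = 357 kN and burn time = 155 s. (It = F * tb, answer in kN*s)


It = 357 * 155 = 55335 kN*s

55335 kN*s


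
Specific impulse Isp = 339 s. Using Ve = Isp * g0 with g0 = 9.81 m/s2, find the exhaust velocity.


Ve = Isp * g0 = 339 * 9.81 = 3325.6 m/s

3325.6 m/s


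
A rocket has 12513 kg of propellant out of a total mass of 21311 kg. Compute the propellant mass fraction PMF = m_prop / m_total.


PMF = 12513 / 21311 = 0.587

0.587


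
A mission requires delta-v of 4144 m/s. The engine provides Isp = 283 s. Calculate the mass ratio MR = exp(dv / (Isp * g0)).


Ve = 283 * 9.81 = 2776.23 m/s
MR = exp(4144 / 2776.23) = 4.449

4.449


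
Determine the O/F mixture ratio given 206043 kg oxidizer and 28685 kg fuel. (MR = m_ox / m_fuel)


MR = 206043 / 28685 = 7.18

7.18


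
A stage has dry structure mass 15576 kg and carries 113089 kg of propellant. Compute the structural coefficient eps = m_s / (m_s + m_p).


eps = 15576 / (15576 + 113089) = 0.1211

0.1211


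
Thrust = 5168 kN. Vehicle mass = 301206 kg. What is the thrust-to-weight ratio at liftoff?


TWR = 5168000 / (301206 * 9.81) = 1.75

1.75


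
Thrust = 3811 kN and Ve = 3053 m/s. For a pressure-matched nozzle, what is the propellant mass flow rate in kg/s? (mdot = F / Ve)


mdot = F / Ve = 3811000 / 3053 = 1248.3 kg/s

1248.3 kg/s


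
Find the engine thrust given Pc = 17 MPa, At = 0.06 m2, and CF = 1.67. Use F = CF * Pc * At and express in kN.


F = 1.67 * 17e6 * 0.06 = 1.7034e+06 N = 1703.4 kN

1703.4 kN


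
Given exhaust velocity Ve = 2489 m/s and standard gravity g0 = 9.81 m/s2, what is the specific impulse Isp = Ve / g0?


Isp = Ve / g0 = 2489 / 9.81 = 253.7 s

253.7 s


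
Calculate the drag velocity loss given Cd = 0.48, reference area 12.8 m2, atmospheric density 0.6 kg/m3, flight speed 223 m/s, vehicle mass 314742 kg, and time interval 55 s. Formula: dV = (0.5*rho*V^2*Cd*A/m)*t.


D = 0.5 * 0.6 * 223^2 * 0.48 * 12.8 = 91660.49 N
a = 91660.49 / 314742 = 0.2912 m/s2
dV = 0.2912 * 55 = 16.0 m/s

16.0 m/s


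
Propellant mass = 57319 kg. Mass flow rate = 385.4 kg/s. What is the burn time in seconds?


tb = 57319 / 385.4 = 148.7 s

148.7 s


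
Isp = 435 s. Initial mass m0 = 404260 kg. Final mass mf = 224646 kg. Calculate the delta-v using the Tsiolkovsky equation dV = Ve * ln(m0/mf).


Ve = 435 * 9.81 = 4267.35 m/s
dV = 4267.35 * ln(404260/224646) = 2507 m/s

2507 m/s


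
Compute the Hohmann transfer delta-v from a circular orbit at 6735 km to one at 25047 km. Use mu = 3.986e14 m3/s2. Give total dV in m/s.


V1 = sqrt(mu/r1) = 7693.07 m/s
dV1 = V1*(sqrt(2*r2/(r1+r2)) - 1) = 1965.26 m/s
V2 = sqrt(mu/r2) = 3989.25 m/s
dV2 = V2*(1 - sqrt(2*r1/(r1+r2))) = 1392.17 m/s
Total dV = 3357 m/s

3357 m/s


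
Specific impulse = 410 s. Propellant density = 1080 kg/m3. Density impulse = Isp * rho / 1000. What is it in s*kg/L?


rho*Isp = 410 * 1080 / 1000 = 443 s*kg/L

443 s*kg/L


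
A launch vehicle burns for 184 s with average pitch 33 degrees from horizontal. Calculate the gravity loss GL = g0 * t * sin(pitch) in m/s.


GL = 9.81 * 184 * sin(33 deg) = 983 m/s

983 m/s


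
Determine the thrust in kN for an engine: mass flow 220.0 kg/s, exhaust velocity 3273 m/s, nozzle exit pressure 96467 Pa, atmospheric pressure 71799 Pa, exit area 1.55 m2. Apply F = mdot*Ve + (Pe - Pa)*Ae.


F = 220.0 * 3273 + (96467 - 71799) * 1.55 = 758295.0 N = 758.3 kN

758.3 kN


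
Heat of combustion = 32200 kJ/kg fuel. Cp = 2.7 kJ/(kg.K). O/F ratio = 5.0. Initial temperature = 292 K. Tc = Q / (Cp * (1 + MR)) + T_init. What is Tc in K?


Tc = 32200 / (2.7 * (1 + 5.0)) + 292 = 2280 K

2280 K


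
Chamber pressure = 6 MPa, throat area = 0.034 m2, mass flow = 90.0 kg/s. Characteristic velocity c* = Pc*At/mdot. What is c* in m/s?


c* = 6e6 * 0.034 / 90.0 = 2267 m/s

2267 m/s


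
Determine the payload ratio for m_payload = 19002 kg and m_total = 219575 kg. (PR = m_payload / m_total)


PR = 19002 / 219575 = 0.0865

0.0865


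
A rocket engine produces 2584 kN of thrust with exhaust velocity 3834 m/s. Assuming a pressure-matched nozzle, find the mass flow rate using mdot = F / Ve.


mdot = F / Ve = 2584000 / 3834 = 674.0 kg/s

674.0 kg/s


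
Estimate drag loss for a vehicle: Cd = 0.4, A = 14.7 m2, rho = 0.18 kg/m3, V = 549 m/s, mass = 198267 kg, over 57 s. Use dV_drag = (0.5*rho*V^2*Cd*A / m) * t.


D = 0.5 * 0.18 * 549^2 * 0.4 * 14.7 = 159501.41 N
a = 159501.41 / 198267 = 0.8045 m/s2
dV = 0.8045 * 57 = 45.9 m/s

45.9 m/s


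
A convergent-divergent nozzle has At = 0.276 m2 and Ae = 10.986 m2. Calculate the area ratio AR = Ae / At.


AR = 10.986 / 0.276 = 39.8

39.8


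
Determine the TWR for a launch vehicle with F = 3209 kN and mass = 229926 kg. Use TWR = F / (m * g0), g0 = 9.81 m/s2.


TWR = 3209000 / (229926 * 9.81) = 1.42

1.42


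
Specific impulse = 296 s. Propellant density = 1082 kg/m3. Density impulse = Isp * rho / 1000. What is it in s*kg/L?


rho*Isp = 296 * 1082 / 1000 = 320 s*kg/L

320 s*kg/L


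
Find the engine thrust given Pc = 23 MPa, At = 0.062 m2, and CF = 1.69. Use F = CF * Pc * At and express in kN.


F = 1.69 * 23e6 * 0.062 = 2.4099e+06 N = 2409.9 kN

2409.9 kN


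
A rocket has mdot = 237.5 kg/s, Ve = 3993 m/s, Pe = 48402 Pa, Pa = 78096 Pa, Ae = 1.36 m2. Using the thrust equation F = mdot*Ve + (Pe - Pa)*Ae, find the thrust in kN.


F = 237.5 * 3993 + (48402 - 78096) * 1.36 = 907954.0 N = 908.0 kN

908.0 kN


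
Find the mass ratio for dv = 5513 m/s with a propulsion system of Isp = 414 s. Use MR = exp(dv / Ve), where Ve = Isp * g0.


Ve = 414 * 9.81 = 4061.34 m/s
MR = exp(5513 / 4061.34) = 3.886

3.886


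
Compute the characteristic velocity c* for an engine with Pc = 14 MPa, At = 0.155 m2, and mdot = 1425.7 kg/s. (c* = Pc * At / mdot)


c* = 14e6 * 0.155 / 1425.7 = 1522 m/s

1522 m/s


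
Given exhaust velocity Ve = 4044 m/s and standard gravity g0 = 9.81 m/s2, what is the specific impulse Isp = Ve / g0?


Isp = Ve / g0 = 4044 / 9.81 = 412.2 s

412.2 s


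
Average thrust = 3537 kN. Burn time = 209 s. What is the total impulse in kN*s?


It = 3537 * 209 = 739233 kN*s

739233 kN*s


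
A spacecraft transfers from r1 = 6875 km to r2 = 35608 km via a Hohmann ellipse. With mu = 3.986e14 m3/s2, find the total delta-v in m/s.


V1 = sqrt(mu/r1) = 7614.34 m/s
dV1 = V1*(sqrt(2*r2/(r1+r2)) - 1) = 2244.22 m/s
V2 = sqrt(mu/r2) = 3345.76 m/s
dV2 = V2*(1 - sqrt(2*r1/(r1+r2))) = 1442.32 m/s
Total dV = 3687 m/s

3687 m/s


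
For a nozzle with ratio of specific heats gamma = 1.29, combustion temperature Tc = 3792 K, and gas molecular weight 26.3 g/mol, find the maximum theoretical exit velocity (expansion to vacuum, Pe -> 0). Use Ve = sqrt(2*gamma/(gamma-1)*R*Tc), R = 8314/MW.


R = 8314 / 26.3 = 316.12 J/(kg.K)
Ve = sqrt(2 * 1.29 / (1.29 - 1) * 316.12 * 3792) = 3266 m/s

3266 m/s


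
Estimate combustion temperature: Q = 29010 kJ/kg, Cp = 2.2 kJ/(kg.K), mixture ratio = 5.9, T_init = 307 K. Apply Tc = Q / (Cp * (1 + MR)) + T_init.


Tc = 29010 / (2.2 * (1 + 5.9)) + 307 = 2218 K

2218 K


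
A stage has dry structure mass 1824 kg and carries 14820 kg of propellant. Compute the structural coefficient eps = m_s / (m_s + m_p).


eps = 1824 / (1824 + 14820) = 0.1096

0.1096


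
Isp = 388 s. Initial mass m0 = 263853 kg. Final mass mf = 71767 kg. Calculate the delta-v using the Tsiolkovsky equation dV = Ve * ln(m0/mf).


Ve = 388 * 9.81 = 3806.28 m/s
dV = 3806.28 * ln(263853/71767) = 4956 m/s

4956 m/s


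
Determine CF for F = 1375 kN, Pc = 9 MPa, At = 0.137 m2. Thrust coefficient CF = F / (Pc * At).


CF = 1375000 / (9e6 * 0.137) = 1.12

1.12


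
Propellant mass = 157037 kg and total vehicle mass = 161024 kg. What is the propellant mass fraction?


PMF = 157037 / 161024 = 0.975

0.975


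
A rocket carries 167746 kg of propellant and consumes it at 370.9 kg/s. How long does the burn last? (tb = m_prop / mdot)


tb = 167746 / 370.9 = 452.3 s

452.3 s


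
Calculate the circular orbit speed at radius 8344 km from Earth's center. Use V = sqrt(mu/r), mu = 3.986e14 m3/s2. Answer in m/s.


V = sqrt(3.986e14 / 8344000) = 6912 m/s

6912 m/s


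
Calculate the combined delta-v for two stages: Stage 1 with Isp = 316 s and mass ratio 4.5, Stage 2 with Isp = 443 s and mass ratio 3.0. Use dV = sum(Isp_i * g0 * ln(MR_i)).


dV1 = 316 * 9.81 * ln(4.5) = 4662.6 m/s
dV2 = 443 * 9.81 * ln(3.0) = 4774.4 m/s
Total dV = 4662.6 + 4774.4 = 9437.0 m/s ~ 9437 m/s

9437 m/s


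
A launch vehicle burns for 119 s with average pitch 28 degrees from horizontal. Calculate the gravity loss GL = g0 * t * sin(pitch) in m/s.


GL = 9.81 * 119 * sin(28 deg) = 548 m/s

548 m/s


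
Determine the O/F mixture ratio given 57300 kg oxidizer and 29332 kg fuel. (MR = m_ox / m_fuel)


MR = 57300 / 29332 = 1.95

1.95


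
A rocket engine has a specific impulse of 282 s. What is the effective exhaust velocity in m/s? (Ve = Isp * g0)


Ve = Isp * g0 = 282 * 9.81 = 2766.4 m/s

2766.4 m/s


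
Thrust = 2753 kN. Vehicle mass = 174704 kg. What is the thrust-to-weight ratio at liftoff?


TWR = 2753000 / (174704 * 9.81) = 1.61

1.61


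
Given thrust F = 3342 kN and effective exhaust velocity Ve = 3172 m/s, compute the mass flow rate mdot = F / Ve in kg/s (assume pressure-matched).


mdot = F / Ve = 3342000 / 3172 = 1053.6 kg/s

1053.6 kg/s


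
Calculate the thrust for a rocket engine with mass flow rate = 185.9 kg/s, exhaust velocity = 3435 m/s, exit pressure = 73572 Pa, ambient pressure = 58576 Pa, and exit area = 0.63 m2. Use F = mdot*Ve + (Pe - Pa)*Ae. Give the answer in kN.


F = 185.9 * 3435 + (73572 - 58576) * 0.63 = 648014.0 N = 648.0 kN

648.0 kN


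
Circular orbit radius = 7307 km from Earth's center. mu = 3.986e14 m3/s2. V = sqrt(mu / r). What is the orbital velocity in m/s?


V = sqrt(3.986e14 / 7307000) = 7386 m/s

7386 m/s


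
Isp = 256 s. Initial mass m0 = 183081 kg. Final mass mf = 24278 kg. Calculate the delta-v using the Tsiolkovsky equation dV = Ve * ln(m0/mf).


Ve = 256 * 9.81 = 2511.36 m/s
dV = 2511.36 * ln(183081/24278) = 5074 m/s

5074 m/s


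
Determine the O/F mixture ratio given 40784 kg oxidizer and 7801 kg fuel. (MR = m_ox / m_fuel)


MR = 40784 / 7801 = 5.23

5.23


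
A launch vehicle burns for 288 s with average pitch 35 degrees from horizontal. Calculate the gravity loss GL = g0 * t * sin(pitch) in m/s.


GL = 9.81 * 288 * sin(35 deg) = 1621 m/s

1621 m/s


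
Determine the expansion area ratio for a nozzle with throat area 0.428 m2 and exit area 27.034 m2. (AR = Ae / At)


AR = 27.034 / 0.428 = 63.2

63.2


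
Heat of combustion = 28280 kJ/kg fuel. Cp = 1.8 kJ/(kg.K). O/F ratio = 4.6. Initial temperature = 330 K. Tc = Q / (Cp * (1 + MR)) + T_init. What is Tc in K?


Tc = 28280 / (1.8 * (1 + 4.6)) + 330 = 3136 K

3136 K


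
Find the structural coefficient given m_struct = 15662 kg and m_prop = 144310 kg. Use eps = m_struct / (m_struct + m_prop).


eps = 15662 / (15662 + 144310) = 0.0979

0.0979


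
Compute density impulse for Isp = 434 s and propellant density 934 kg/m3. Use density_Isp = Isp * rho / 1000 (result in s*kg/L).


rho*Isp = 434 * 934 / 1000 = 405 s*kg/L

405 s*kg/L


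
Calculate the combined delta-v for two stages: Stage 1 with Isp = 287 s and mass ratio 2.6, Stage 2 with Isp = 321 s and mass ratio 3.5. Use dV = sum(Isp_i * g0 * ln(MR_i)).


dV1 = 287 * 9.81 * ln(2.6) = 2690.2 m/s
dV2 = 321 * 9.81 * ln(3.5) = 3945.0 m/s
Total dV = 2690.2 + 3945.0 = 6635.2 m/s ~ 6635 m/s

6635 m/s


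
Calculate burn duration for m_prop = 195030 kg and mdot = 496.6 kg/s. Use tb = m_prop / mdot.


tb = 195030 / 496.6 = 392.7 s

392.7 s


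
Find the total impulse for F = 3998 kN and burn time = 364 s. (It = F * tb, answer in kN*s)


It = 3998 * 364 = 1455272 kN*s

1455272 kN*s


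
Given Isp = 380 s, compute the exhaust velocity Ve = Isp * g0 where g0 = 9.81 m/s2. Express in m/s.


Ve = Isp * g0 = 380 * 9.81 = 3727.8 m/s

3727.8 m/s


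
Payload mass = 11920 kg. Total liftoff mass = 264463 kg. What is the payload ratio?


PR = 11920 / 264463 = 0.0451

0.0451


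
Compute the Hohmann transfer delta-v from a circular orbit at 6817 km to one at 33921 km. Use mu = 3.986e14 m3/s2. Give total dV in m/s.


V1 = sqrt(mu/r1) = 7646.66 m/s
dV1 = V1*(sqrt(2*r2/(r1+r2)) - 1) = 2221.16 m/s
V2 = sqrt(mu/r2) = 3427.95 m/s
dV2 = V2*(1 - sqrt(2*r1/(r1+r2))) = 1444.84 m/s
Total dV = 3666 m/s

3666 m/s


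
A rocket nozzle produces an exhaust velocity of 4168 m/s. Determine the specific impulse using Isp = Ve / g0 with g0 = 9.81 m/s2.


Isp = Ve / g0 = 4168 / 9.81 = 424.9 s

424.9 s


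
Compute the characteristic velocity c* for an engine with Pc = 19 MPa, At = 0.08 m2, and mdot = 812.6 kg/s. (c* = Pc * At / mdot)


c* = 19e6 * 0.08 / 812.6 = 1871 m/s

1871 m/s


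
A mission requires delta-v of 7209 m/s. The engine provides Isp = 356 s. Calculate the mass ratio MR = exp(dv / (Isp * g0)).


Ve = 356 * 9.81 = 3492.36 m/s
MR = exp(7209 / 3492.36) = 7.879

7.879


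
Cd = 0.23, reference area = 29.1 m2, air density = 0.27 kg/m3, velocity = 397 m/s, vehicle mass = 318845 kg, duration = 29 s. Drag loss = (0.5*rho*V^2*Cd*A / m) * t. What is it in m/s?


D = 0.5 * 0.27 * 397^2 * 0.23 * 29.1 = 142408.4 N
a = 142408.4 / 318845 = 0.4466 m/s2
dV = 0.4466 * 29 = 13.0 m/s

13.0 m/s


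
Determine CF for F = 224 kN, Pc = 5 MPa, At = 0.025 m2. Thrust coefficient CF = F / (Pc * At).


CF = 224000 / (5e6 * 0.025) = 1.79

1.79


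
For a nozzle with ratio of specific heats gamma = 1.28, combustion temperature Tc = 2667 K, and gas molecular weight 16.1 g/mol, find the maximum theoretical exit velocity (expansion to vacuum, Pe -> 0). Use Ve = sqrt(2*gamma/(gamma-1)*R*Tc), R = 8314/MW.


R = 8314 / 16.1 = 516.4 J/(kg.K)
Ve = sqrt(2 * 1.28 / (1.28 - 1) * 516.4 * 2667) = 3548 m/s

3548 m/s


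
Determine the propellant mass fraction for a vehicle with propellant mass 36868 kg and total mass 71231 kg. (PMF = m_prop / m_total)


PMF = 36868 / 71231 = 0.518

0.518


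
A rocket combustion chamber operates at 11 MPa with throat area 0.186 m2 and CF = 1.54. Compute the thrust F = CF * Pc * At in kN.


F = 1.54 * 11e6 * 0.186 = 3.1508e+06 N = 3150.8 kN

3150.8 kN


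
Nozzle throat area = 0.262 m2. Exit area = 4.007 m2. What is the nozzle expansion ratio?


AR = 4.007 / 0.262 = 15.3

15.3


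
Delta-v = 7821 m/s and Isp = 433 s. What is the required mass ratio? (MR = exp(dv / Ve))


Ve = 433 * 9.81 = 4247.73 m/s
MR = exp(7821 / 4247.73) = 6.304

6.304


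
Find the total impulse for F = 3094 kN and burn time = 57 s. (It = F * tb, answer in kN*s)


It = 3094 * 57 = 176358 kN*s

176358 kN*s


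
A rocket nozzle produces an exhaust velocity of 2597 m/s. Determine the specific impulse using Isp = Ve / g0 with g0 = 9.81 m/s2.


Isp = Ve / g0 = 2597 / 9.81 = 264.7 s

264.7 s
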